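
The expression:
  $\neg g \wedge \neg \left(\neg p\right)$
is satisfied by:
  {p: True, g: False}


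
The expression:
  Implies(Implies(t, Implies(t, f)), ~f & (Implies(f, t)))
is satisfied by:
  {f: False}


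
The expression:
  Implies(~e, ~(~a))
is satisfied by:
  {a: True, e: True}
  {a: True, e: False}
  {e: True, a: False}


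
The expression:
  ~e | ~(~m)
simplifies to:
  m | ~e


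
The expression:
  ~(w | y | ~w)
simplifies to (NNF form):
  False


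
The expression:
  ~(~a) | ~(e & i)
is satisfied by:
  {a: True, e: False, i: False}
  {e: False, i: False, a: False}
  {a: True, i: True, e: False}
  {i: True, e: False, a: False}
  {a: True, e: True, i: False}
  {e: True, a: False, i: False}
  {a: True, i: True, e: True}


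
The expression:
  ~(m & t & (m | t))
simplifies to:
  ~m | ~t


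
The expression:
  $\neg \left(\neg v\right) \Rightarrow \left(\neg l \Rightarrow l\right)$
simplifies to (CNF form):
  $l \vee \neg v$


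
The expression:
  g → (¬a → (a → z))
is always true.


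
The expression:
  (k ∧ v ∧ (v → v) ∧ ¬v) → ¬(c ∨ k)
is always true.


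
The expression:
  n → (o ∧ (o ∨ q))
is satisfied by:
  {o: True, n: False}
  {n: False, o: False}
  {n: True, o: True}


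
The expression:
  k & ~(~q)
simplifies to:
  k & q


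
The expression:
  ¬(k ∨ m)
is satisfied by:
  {k: False, m: False}


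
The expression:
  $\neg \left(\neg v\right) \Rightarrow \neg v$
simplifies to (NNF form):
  $\neg v$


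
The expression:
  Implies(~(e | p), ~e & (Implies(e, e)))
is always true.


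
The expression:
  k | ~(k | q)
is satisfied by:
  {k: True, q: False}
  {q: False, k: False}
  {q: True, k: True}


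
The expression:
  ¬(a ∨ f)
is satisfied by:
  {f: False, a: False}


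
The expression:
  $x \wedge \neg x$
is never true.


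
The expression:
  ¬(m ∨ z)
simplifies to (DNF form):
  ¬m ∧ ¬z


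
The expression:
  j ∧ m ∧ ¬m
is never true.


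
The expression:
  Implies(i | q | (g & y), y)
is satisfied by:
  {y: True, i: False, q: False}
  {y: True, q: True, i: False}
  {y: True, i: True, q: False}
  {y: True, q: True, i: True}
  {q: False, i: False, y: False}


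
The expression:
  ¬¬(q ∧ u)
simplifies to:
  q ∧ u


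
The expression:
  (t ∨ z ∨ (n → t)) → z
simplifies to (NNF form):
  z ∨ (n ∧ ¬t)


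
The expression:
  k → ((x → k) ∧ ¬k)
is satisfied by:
  {k: False}


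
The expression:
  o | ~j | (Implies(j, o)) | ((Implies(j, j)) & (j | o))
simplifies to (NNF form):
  True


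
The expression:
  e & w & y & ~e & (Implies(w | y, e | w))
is never true.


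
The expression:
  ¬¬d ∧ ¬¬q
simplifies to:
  d ∧ q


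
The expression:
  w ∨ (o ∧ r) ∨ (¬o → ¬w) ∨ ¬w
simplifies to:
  True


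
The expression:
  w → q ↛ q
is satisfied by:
  {w: False}


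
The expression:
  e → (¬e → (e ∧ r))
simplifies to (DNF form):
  True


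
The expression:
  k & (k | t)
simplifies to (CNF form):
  k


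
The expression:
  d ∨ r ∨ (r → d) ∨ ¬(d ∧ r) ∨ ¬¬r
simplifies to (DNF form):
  True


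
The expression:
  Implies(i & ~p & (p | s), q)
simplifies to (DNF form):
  p | q | ~i | ~s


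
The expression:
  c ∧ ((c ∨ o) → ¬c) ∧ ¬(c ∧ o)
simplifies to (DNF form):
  False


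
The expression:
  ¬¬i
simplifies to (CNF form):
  i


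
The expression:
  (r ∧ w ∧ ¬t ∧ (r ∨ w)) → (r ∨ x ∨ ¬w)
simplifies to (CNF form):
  True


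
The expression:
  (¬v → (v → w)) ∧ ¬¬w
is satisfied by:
  {w: True}


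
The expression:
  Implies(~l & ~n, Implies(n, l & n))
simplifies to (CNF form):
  True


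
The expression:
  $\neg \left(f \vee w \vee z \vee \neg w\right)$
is never true.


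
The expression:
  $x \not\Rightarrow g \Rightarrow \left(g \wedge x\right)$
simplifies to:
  $g \vee \neg x$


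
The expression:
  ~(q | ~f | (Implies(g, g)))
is never true.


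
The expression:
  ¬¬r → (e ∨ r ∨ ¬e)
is always true.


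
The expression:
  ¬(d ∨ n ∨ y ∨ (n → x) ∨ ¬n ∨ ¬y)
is never true.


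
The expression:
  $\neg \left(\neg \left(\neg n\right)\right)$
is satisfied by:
  {n: False}


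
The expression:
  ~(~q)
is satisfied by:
  {q: True}


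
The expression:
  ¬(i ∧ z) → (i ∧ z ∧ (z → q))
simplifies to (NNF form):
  i ∧ z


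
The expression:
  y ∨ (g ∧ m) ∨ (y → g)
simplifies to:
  True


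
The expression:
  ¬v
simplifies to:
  ¬v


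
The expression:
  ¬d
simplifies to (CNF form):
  ¬d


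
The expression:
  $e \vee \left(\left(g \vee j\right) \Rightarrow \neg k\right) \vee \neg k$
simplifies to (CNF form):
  $\left(e \vee \neg g \vee \neg k\right) \wedge \left(e \vee \neg j \vee \neg k\right)$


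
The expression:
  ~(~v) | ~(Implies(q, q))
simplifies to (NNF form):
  v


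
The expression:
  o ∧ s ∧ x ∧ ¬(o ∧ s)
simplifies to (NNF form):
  False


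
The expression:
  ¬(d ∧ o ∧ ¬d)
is always true.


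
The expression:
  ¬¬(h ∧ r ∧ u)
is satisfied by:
  {r: True, h: True, u: True}


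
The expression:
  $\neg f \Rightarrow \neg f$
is always true.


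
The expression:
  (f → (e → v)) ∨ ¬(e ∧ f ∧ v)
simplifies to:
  True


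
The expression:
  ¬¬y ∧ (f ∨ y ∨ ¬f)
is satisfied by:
  {y: True}


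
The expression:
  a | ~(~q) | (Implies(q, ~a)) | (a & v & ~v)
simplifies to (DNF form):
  True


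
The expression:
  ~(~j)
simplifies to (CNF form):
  j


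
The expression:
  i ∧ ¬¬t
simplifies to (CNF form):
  i ∧ t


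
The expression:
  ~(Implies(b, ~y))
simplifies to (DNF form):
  b & y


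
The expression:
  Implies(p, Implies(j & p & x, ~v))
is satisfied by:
  {p: False, v: False, x: False, j: False}
  {j: True, p: False, v: False, x: False}
  {x: True, p: False, v: False, j: False}
  {j: True, x: True, p: False, v: False}
  {v: True, j: False, p: False, x: False}
  {j: True, v: True, p: False, x: False}
  {x: True, v: True, j: False, p: False}
  {j: True, x: True, v: True, p: False}
  {p: True, x: False, v: False, j: False}
  {j: True, p: True, x: False, v: False}
  {x: True, p: True, j: False, v: False}
  {j: True, x: True, p: True, v: False}
  {v: True, p: True, x: False, j: False}
  {j: True, v: True, p: True, x: False}
  {x: True, v: True, p: True, j: False}


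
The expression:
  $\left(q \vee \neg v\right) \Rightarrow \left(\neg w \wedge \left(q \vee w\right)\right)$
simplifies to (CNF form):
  $\left(q \vee v\right) \wedge \left(q \vee \neg q\right) \wedge \left(v \vee \neg w\right) \wedge \left(\neg q \vee \neg w\right)$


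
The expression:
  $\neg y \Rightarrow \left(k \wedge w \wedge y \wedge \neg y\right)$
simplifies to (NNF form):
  $y$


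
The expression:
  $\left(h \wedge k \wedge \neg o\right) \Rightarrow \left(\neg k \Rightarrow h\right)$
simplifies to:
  $\text{True}$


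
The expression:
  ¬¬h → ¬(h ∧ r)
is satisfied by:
  {h: False, r: False}
  {r: True, h: False}
  {h: True, r: False}


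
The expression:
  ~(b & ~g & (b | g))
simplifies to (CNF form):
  g | ~b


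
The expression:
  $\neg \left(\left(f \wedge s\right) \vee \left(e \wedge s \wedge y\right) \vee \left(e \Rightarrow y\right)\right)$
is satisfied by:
  {e: True, y: False, s: False, f: False}
  {f: True, e: True, y: False, s: False}
  {s: True, e: True, y: False, f: False}


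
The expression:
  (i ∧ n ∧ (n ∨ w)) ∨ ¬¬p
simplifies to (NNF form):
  p ∨ (i ∧ n)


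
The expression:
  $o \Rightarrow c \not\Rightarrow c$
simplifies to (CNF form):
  $\neg o$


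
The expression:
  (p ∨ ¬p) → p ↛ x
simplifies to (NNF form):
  p ∧ ¬x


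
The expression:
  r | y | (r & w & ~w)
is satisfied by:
  {r: True, y: True}
  {r: True, y: False}
  {y: True, r: False}


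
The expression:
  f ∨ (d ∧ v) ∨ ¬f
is always true.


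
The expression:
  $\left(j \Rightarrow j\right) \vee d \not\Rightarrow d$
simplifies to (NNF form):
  $\text{True}$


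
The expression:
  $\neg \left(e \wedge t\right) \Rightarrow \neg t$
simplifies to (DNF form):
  $e \vee \neg t$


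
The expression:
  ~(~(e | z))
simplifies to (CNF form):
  e | z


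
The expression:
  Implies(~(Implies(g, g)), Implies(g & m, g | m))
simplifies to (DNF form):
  True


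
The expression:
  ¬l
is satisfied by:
  {l: False}


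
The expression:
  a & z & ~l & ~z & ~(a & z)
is never true.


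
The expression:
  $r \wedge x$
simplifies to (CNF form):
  $r \wedge x$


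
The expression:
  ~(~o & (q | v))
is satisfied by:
  {o: True, v: False, q: False}
  {o: True, q: True, v: False}
  {o: True, v: True, q: False}
  {o: True, q: True, v: True}
  {q: False, v: False, o: False}


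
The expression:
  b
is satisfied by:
  {b: True}


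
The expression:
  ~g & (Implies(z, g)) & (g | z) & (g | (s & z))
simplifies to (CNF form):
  False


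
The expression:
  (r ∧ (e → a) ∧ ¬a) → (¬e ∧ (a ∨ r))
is always true.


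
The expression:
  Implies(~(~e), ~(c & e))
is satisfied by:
  {c: False, e: False}
  {e: True, c: False}
  {c: True, e: False}


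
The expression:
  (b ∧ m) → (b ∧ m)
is always true.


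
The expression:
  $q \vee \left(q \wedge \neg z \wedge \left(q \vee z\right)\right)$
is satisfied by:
  {q: True}


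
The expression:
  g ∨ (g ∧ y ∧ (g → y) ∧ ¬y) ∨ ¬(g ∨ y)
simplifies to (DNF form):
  g ∨ ¬y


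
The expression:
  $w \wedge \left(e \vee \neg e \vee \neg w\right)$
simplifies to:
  $w$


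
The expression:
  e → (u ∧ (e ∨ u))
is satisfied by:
  {u: True, e: False}
  {e: False, u: False}
  {e: True, u: True}


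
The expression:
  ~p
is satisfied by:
  {p: False}


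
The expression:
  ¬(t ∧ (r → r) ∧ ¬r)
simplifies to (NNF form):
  r ∨ ¬t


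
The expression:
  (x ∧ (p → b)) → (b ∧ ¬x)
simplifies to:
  (p ∧ ¬b) ∨ ¬x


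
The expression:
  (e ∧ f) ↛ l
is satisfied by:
  {e: True, f: True, l: False}


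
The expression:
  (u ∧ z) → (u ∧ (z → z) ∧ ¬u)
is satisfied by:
  {u: False, z: False}
  {z: True, u: False}
  {u: True, z: False}


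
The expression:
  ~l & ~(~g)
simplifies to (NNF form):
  g & ~l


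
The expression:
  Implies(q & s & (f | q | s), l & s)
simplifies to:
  l | ~q | ~s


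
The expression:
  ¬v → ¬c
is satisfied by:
  {v: True, c: False}
  {c: False, v: False}
  {c: True, v: True}


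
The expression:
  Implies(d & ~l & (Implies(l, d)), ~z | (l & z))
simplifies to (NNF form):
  l | ~d | ~z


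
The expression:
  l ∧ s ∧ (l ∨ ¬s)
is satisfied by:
  {s: True, l: True}


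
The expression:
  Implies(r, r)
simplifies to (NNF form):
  True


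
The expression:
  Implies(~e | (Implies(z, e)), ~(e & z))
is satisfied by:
  {e: False, z: False}
  {z: True, e: False}
  {e: True, z: False}


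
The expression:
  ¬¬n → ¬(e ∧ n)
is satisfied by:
  {e: False, n: False}
  {n: True, e: False}
  {e: True, n: False}


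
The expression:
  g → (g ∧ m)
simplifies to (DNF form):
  m ∨ ¬g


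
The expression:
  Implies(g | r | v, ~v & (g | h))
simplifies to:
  ~v & (g | h | ~r)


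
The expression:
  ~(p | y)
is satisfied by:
  {y: False, p: False}


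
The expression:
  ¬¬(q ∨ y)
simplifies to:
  q ∨ y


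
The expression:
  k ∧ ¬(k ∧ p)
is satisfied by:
  {k: True, p: False}


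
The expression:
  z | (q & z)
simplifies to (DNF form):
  z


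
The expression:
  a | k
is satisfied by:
  {a: True, k: True}
  {a: True, k: False}
  {k: True, a: False}


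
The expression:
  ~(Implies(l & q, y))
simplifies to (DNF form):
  l & q & ~y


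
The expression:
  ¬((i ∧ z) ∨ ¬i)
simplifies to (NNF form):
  i ∧ ¬z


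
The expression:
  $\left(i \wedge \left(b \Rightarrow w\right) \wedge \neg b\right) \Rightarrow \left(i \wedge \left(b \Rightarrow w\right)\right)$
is always true.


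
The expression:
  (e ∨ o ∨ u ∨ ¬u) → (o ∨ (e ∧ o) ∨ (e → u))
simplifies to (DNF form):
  o ∨ u ∨ ¬e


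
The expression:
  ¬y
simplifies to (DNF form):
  ¬y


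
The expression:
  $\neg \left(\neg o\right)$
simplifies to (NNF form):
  $o$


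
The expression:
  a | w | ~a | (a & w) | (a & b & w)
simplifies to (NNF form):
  True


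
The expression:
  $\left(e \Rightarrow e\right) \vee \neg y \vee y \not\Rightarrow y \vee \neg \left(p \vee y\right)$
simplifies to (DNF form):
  $\text{True}$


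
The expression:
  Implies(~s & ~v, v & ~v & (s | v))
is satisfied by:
  {v: True, s: True}
  {v: True, s: False}
  {s: True, v: False}


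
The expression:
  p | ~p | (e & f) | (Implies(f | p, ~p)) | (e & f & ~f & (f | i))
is always true.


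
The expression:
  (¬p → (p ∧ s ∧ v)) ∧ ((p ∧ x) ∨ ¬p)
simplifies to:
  p ∧ x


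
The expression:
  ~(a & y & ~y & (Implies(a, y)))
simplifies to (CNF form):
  True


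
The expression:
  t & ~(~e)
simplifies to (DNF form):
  e & t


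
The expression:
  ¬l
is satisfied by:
  {l: False}


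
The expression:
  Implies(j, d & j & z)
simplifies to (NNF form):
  ~j | (d & z)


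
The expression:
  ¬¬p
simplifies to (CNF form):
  p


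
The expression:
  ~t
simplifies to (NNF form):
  ~t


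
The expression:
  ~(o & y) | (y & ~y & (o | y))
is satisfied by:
  {o: False, y: False}
  {y: True, o: False}
  {o: True, y: False}


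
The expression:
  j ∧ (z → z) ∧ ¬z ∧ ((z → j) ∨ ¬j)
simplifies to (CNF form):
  j ∧ ¬z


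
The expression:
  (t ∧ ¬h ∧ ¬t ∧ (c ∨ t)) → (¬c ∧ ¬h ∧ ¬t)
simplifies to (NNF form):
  True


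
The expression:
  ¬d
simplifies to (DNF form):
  ¬d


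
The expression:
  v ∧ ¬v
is never true.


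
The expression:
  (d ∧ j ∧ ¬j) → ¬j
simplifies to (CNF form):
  True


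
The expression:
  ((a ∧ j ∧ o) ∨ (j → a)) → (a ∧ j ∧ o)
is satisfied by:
  {j: True, o: True, a: False}
  {j: True, o: False, a: False}
  {j: True, a: True, o: True}


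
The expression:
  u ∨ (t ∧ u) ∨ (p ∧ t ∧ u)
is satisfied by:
  {u: True}


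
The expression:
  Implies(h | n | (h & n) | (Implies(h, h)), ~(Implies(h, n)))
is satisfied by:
  {h: True, n: False}


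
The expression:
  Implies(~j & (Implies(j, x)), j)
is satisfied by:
  {j: True}


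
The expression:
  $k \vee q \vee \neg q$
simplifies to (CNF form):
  $\text{True}$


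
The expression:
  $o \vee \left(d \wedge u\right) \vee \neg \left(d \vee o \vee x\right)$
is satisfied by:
  {o: True, u: True, d: False, x: False}
  {o: True, d: False, u: False, x: False}
  {x: True, o: True, u: True, d: False}
  {x: True, o: True, d: False, u: False}
  {o: True, u: True, d: True, x: False}
  {o: True, d: True, u: False, x: False}
  {o: True, x: True, d: True, u: True}
  {o: True, x: True, d: True, u: False}
  {u: True, x: False, d: False, o: False}
  {x: False, d: False, u: False, o: False}
  {u: True, d: True, x: False, o: False}
  {x: True, u: True, d: True, o: False}


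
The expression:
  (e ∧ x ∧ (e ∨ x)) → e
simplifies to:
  True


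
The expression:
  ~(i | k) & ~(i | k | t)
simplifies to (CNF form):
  ~i & ~k & ~t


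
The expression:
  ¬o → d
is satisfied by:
  {d: True, o: True}
  {d: True, o: False}
  {o: True, d: False}


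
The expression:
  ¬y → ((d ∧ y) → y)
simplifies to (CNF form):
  True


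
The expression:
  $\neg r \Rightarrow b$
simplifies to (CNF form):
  $b \vee r$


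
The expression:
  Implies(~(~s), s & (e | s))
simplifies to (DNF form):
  True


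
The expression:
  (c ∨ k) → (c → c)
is always true.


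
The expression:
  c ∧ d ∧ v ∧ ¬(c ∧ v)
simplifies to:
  False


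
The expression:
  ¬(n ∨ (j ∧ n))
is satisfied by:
  {n: False}


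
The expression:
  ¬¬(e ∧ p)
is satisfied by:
  {p: True, e: True}


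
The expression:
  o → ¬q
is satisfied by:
  {o: False, q: False}
  {q: True, o: False}
  {o: True, q: False}


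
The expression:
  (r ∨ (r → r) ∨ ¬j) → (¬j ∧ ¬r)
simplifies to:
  ¬j ∧ ¬r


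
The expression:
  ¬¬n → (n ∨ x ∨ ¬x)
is always true.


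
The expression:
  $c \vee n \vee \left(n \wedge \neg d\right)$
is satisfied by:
  {n: True, c: True}
  {n: True, c: False}
  {c: True, n: False}


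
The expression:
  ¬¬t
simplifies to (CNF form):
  t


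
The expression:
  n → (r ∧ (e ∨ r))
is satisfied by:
  {r: True, n: False}
  {n: False, r: False}
  {n: True, r: True}


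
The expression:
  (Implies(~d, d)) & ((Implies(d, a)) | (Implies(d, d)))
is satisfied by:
  {d: True}


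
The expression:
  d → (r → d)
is always true.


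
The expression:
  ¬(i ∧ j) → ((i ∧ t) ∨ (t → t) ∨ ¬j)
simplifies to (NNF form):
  True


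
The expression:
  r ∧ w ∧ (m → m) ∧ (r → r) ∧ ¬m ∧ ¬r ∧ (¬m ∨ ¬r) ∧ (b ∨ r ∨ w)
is never true.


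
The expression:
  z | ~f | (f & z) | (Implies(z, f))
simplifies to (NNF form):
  True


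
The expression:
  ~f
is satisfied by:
  {f: False}


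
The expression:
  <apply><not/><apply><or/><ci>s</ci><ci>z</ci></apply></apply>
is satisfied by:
  {z: False, s: False}


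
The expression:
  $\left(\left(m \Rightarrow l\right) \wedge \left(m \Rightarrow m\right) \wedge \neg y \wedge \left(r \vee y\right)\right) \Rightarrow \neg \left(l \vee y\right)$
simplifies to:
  $y \vee \neg l \vee \neg r$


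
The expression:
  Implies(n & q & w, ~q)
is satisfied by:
  {w: False, q: False, n: False}
  {n: True, w: False, q: False}
  {q: True, w: False, n: False}
  {n: True, q: True, w: False}
  {w: True, n: False, q: False}
  {n: True, w: True, q: False}
  {q: True, w: True, n: False}


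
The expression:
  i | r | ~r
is always true.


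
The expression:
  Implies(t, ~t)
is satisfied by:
  {t: False}


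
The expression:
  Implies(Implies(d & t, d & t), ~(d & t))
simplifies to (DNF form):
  ~d | ~t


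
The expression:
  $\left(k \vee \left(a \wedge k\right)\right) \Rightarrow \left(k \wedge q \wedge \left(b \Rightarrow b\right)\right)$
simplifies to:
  $q \vee \neg k$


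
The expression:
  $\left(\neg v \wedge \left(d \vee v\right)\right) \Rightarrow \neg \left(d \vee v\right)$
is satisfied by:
  {v: True, d: False}
  {d: False, v: False}
  {d: True, v: True}


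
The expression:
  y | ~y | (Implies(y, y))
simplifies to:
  True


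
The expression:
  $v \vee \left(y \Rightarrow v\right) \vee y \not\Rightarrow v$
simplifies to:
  $\text{True}$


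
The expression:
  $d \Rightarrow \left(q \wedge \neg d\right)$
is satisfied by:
  {d: False}


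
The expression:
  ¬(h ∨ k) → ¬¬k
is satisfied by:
  {k: True, h: True}
  {k: True, h: False}
  {h: True, k: False}


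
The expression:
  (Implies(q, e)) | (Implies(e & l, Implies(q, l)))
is always true.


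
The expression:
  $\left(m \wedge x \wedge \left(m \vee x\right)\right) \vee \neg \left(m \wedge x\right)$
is always true.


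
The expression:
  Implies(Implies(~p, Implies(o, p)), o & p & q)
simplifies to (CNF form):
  o & (q | ~p)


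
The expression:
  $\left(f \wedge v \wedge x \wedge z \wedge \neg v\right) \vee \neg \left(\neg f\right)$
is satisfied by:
  {f: True}


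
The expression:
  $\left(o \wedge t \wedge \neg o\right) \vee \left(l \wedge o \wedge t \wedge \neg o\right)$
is never true.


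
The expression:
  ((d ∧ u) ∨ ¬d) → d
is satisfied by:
  {d: True}


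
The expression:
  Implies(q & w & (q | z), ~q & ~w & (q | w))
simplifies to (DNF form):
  ~q | ~w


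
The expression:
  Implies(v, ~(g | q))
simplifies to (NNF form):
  ~v | (~g & ~q)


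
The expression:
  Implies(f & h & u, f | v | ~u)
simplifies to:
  True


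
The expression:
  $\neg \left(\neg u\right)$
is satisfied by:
  {u: True}


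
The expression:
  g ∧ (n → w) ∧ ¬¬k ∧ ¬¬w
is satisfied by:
  {w: True, g: True, k: True}


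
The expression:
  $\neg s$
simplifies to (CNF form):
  $\neg s$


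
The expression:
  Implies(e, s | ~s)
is always true.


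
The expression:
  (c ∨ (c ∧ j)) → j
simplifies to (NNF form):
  j ∨ ¬c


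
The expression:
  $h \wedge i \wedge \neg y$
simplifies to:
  $h \wedge i \wedge \neg y$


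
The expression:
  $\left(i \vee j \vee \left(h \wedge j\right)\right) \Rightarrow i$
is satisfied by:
  {i: True, j: False}
  {j: False, i: False}
  {j: True, i: True}


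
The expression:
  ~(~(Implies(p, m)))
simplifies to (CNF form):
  m | ~p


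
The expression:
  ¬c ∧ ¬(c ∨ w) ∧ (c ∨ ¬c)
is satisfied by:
  {w: False, c: False}


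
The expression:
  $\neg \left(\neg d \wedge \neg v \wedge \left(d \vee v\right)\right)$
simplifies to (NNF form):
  $\text{True}$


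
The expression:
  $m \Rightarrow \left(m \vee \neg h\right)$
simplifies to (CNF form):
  $\text{True}$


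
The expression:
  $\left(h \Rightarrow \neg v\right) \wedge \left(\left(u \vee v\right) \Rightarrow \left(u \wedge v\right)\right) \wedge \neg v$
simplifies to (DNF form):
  $\neg u \wedge \neg v$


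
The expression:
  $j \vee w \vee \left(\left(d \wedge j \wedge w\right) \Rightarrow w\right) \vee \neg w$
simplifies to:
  $\text{True}$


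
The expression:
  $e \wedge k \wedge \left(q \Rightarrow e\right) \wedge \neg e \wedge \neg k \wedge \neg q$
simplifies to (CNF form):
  $\text{False}$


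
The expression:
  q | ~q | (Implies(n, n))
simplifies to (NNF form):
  True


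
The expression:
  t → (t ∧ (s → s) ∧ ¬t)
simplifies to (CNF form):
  ¬t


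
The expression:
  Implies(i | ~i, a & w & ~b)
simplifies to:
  a & w & ~b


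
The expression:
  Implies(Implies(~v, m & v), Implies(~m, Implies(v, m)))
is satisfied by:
  {m: True, v: False}
  {v: False, m: False}
  {v: True, m: True}


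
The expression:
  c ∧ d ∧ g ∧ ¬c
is never true.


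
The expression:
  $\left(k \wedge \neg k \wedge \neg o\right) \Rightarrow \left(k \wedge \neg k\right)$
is always true.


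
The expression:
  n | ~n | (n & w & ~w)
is always true.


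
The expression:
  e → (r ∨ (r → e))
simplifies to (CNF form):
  True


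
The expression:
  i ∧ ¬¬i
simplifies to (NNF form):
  i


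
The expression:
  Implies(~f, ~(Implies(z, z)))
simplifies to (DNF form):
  f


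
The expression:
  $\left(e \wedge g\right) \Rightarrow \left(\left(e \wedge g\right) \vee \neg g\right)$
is always true.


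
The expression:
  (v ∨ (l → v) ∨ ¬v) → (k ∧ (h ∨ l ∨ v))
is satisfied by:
  {k: True, v: True, l: True, h: True}
  {k: True, v: True, l: True, h: False}
  {k: True, v: True, h: True, l: False}
  {k: True, v: True, h: False, l: False}
  {k: True, l: True, h: True, v: False}
  {k: True, l: True, h: False, v: False}
  {k: True, l: False, h: True, v: False}


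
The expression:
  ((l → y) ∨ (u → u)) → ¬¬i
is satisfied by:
  {i: True}


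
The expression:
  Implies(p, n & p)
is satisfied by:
  {n: True, p: False}
  {p: False, n: False}
  {p: True, n: True}


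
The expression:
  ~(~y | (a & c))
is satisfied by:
  {y: True, c: False, a: False}
  {a: True, y: True, c: False}
  {c: True, y: True, a: False}


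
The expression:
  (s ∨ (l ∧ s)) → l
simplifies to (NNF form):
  l ∨ ¬s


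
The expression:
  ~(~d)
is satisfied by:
  {d: True}


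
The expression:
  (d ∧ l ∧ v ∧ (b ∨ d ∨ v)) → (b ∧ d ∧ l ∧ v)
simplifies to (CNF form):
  b ∨ ¬d ∨ ¬l ∨ ¬v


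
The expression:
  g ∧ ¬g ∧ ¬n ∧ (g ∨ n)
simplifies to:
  False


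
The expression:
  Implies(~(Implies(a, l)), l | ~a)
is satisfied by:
  {l: True, a: False}
  {a: False, l: False}
  {a: True, l: True}


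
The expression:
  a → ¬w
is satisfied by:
  {w: False, a: False}
  {a: True, w: False}
  {w: True, a: False}


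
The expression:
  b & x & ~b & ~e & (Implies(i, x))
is never true.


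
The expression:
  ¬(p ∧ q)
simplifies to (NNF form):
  ¬p ∨ ¬q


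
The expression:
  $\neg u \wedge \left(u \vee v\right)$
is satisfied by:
  {v: True, u: False}


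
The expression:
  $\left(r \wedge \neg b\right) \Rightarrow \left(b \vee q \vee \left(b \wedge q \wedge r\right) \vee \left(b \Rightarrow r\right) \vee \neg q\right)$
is always true.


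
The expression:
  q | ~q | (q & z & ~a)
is always true.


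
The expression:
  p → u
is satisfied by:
  {u: True, p: False}
  {p: False, u: False}
  {p: True, u: True}


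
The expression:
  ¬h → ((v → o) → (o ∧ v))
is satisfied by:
  {v: True, h: True}
  {v: True, h: False}
  {h: True, v: False}


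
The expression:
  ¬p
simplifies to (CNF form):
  ¬p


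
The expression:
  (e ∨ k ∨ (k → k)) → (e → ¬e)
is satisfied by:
  {e: False}


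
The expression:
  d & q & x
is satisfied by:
  {x: True, d: True, q: True}


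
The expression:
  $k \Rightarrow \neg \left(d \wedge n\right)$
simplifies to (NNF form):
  $\neg d \vee \neg k \vee \neg n$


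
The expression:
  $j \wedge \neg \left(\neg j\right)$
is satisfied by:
  {j: True}


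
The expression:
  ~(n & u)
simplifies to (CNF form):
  ~n | ~u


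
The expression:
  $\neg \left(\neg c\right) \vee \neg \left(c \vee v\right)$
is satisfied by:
  {c: True, v: False}
  {v: False, c: False}
  {v: True, c: True}


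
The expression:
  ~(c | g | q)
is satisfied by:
  {q: False, g: False, c: False}


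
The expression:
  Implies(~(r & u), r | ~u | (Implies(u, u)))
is always true.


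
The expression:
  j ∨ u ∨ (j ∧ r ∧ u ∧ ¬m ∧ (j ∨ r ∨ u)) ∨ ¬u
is always true.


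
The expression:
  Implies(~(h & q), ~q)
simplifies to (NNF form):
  h | ~q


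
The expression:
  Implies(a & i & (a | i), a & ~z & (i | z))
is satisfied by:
  {z: False, a: False, i: False}
  {i: True, z: False, a: False}
  {a: True, z: False, i: False}
  {i: True, a: True, z: False}
  {z: True, i: False, a: False}
  {i: True, z: True, a: False}
  {a: True, z: True, i: False}


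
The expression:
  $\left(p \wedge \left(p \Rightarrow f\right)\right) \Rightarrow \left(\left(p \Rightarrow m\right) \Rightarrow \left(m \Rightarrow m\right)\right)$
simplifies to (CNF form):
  $\text{True}$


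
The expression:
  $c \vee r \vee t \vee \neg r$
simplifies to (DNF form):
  $\text{True}$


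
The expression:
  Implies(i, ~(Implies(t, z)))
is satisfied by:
  {t: True, z: False, i: False}
  {z: False, i: False, t: False}
  {t: True, z: True, i: False}
  {z: True, t: False, i: False}
  {i: True, t: True, z: False}


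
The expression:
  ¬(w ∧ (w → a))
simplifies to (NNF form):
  ¬a ∨ ¬w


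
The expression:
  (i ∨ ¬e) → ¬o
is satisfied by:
  {e: True, i: False, o: False}
  {i: False, o: False, e: False}
  {e: True, i: True, o: False}
  {i: True, e: False, o: False}
  {o: True, e: True, i: False}


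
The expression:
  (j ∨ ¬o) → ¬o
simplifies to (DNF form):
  ¬j ∨ ¬o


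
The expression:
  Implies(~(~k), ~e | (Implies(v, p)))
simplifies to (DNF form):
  p | ~e | ~k | ~v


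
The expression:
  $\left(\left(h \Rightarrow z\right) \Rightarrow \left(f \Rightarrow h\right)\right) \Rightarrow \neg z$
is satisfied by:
  {f: True, h: False, z: False}
  {h: False, z: False, f: False}
  {f: True, h: True, z: False}
  {h: True, f: False, z: False}
  {z: True, f: True, h: False}


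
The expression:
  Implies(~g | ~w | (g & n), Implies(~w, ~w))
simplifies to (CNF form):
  True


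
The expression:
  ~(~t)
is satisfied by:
  {t: True}


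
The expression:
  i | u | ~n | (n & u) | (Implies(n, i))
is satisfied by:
  {i: True, u: True, n: False}
  {i: True, u: False, n: False}
  {u: True, i: False, n: False}
  {i: False, u: False, n: False}
  {i: True, n: True, u: True}
  {i: True, n: True, u: False}
  {n: True, u: True, i: False}


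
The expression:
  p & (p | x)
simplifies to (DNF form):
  p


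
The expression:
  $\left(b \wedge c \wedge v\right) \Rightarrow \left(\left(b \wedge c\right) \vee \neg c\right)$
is always true.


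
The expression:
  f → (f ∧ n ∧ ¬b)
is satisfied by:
  {n: True, f: False, b: False}
  {n: False, f: False, b: False}
  {b: True, n: True, f: False}
  {b: True, n: False, f: False}
  {f: True, n: True, b: False}


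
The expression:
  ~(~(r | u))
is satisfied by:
  {r: True, u: True}
  {r: True, u: False}
  {u: True, r: False}


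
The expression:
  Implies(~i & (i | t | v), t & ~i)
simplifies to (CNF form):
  i | t | ~v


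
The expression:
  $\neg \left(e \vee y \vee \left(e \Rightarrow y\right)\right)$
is never true.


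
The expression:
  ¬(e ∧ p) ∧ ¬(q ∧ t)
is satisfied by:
  {t: False, p: False, e: False, q: False}
  {q: True, t: False, p: False, e: False}
  {e: True, t: False, p: False, q: False}
  {q: True, e: True, t: False, p: False}
  {p: True, q: False, t: False, e: False}
  {q: True, p: True, t: False, e: False}
  {t: True, q: False, p: False, e: False}
  {e: True, t: True, q: False, p: False}
  {p: True, t: True, q: False, e: False}


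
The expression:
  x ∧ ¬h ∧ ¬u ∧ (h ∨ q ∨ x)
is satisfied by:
  {x: True, u: False, h: False}


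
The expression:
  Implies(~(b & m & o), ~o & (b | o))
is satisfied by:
  {m: True, b: True, o: False}
  {b: True, o: False, m: False}
  {m: True, o: True, b: True}


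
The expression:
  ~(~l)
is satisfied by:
  {l: True}


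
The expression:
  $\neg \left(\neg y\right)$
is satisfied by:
  {y: True}


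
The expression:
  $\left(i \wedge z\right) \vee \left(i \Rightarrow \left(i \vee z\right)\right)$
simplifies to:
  $\text{True}$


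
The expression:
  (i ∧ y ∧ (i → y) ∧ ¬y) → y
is always true.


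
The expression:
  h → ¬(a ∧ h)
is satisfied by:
  {h: False, a: False}
  {a: True, h: False}
  {h: True, a: False}


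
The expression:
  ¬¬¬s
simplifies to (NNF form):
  ¬s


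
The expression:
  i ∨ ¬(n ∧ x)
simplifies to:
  i ∨ ¬n ∨ ¬x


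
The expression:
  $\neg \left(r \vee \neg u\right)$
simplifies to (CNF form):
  $u \wedge \neg r$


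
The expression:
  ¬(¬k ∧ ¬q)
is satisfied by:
  {k: True, q: True}
  {k: True, q: False}
  {q: True, k: False}


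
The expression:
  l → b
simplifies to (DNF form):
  b ∨ ¬l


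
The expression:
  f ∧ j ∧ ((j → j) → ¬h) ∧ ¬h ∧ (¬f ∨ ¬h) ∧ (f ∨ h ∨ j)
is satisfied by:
  {j: True, f: True, h: False}


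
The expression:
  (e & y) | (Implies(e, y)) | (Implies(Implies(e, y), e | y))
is always true.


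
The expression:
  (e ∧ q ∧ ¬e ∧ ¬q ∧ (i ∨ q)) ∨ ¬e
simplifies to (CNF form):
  ¬e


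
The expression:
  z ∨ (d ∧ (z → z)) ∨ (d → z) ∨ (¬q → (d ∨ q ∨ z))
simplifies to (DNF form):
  True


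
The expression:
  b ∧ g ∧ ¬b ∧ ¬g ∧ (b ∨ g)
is never true.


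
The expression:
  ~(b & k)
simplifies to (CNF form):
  ~b | ~k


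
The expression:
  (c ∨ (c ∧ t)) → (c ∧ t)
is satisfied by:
  {t: True, c: False}
  {c: False, t: False}
  {c: True, t: True}


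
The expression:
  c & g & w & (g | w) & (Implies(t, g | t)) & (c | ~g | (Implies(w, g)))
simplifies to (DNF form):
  c & g & w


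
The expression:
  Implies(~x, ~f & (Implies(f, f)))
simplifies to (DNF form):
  x | ~f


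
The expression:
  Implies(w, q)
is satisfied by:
  {q: True, w: False}
  {w: False, q: False}
  {w: True, q: True}


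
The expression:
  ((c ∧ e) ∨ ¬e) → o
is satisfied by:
  {o: True, e: True, c: False}
  {o: True, c: False, e: False}
  {o: True, e: True, c: True}
  {o: True, c: True, e: False}
  {e: True, c: False, o: False}


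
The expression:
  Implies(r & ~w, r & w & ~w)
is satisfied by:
  {w: True, r: False}
  {r: False, w: False}
  {r: True, w: True}


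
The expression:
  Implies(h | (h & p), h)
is always true.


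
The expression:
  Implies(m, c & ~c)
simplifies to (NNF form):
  ~m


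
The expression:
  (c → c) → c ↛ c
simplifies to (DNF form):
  False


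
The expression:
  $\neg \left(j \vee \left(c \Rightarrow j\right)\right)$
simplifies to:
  $c \wedge \neg j$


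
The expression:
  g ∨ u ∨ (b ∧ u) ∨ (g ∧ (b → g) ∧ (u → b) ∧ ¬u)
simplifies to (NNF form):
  g ∨ u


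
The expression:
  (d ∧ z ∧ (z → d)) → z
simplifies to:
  True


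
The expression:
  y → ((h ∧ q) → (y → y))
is always true.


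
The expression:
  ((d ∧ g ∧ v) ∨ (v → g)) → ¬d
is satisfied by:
  {v: True, g: False, d: False}
  {g: False, d: False, v: False}
  {v: True, g: True, d: False}
  {g: True, v: False, d: False}
  {d: True, v: True, g: False}


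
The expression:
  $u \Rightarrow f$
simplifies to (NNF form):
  $f \vee \neg u$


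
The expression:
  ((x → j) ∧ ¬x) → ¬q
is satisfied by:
  {x: True, q: False}
  {q: False, x: False}
  {q: True, x: True}


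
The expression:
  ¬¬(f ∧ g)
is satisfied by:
  {g: True, f: True}


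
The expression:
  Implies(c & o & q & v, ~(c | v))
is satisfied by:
  {o: False, v: False, q: False, c: False}
  {c: True, o: False, v: False, q: False}
  {q: True, o: False, v: False, c: False}
  {c: True, q: True, o: False, v: False}
  {v: True, c: False, o: False, q: False}
  {c: True, v: True, o: False, q: False}
  {q: True, v: True, c: False, o: False}
  {c: True, q: True, v: True, o: False}
  {o: True, q: False, v: False, c: False}
  {c: True, o: True, q: False, v: False}
  {q: True, o: True, c: False, v: False}
  {c: True, q: True, o: True, v: False}
  {v: True, o: True, q: False, c: False}
  {c: True, v: True, o: True, q: False}
  {q: True, v: True, o: True, c: False}


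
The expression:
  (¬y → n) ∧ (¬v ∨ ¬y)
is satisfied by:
  {n: True, y: False, v: False}
  {n: True, v: True, y: False}
  {n: True, y: True, v: False}
  {y: True, v: False, n: False}


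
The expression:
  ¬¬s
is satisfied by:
  {s: True}


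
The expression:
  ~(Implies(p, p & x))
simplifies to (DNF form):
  p & ~x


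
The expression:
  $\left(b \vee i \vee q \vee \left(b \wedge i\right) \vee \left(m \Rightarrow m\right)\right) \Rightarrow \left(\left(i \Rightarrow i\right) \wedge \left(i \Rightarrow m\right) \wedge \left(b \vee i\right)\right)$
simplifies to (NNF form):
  $\left(b \wedge \neg i\right) \vee \left(i \wedge m\right)$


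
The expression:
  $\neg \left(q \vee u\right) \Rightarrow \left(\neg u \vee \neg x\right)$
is always true.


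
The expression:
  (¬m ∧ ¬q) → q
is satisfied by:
  {q: True, m: True}
  {q: True, m: False}
  {m: True, q: False}


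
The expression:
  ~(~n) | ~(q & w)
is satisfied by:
  {n: True, w: False, q: False}
  {w: False, q: False, n: False}
  {n: True, q: True, w: False}
  {q: True, w: False, n: False}
  {n: True, w: True, q: False}
  {w: True, n: False, q: False}
  {n: True, q: True, w: True}


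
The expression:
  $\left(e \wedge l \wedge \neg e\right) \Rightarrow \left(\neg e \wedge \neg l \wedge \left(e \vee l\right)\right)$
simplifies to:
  $\text{True}$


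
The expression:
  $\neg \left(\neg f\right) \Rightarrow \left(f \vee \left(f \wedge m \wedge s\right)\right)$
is always true.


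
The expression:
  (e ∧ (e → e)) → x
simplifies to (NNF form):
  x ∨ ¬e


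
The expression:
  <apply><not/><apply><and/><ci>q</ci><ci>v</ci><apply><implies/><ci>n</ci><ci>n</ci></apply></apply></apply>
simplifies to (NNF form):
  <apply><or/><apply><not/><ci>q</ci></apply><apply><not/><ci>v</ci></apply></apply>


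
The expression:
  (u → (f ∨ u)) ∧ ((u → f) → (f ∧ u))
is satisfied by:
  {u: True}


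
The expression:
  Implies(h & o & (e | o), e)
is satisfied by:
  {e: True, h: False, o: False}
  {h: False, o: False, e: False}
  {o: True, e: True, h: False}
  {o: True, h: False, e: False}
  {e: True, h: True, o: False}
  {h: True, e: False, o: False}
  {o: True, h: True, e: True}


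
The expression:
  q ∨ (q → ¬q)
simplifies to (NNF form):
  True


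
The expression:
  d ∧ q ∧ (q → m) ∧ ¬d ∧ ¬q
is never true.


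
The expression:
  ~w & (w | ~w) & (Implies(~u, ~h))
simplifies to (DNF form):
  (u & ~w) | (~h & ~w)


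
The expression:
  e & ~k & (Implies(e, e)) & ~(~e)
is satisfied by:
  {e: True, k: False}


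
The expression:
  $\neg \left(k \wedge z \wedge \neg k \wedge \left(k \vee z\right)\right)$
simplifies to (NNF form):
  $\text{True}$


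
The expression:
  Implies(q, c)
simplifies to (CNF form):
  c | ~q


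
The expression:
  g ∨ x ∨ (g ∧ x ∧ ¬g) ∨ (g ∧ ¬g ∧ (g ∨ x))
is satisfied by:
  {x: True, g: True}
  {x: True, g: False}
  {g: True, x: False}


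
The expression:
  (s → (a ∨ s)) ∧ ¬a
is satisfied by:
  {a: False}


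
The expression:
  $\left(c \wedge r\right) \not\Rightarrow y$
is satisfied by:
  {r: True, c: True, y: False}


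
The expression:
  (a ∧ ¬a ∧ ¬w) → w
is always true.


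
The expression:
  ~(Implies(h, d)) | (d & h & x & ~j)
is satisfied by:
  {h: True, x: True, d: False, j: False}
  {h: True, x: False, d: False, j: False}
  {h: True, j: True, x: True, d: False}
  {h: True, j: True, x: False, d: False}
  {h: True, d: True, x: True, j: False}


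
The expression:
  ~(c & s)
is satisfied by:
  {s: False, c: False}
  {c: True, s: False}
  {s: True, c: False}


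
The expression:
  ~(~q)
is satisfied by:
  {q: True}


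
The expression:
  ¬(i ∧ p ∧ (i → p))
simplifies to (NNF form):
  ¬i ∨ ¬p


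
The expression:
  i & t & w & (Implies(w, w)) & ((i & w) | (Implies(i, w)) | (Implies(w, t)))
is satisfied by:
  {t: True, i: True, w: True}


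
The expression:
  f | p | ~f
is always true.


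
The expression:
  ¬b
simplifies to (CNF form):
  ¬b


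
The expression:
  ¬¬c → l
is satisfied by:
  {l: True, c: False}
  {c: False, l: False}
  {c: True, l: True}


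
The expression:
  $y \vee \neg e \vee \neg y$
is always true.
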